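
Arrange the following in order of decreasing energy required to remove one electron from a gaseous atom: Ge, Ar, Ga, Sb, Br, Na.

Ar > Br > Sb > Ge > Ga > Na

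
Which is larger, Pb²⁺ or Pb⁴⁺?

Pb²⁺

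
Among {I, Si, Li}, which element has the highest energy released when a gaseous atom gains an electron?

I

Li is in period 2, group 1; Si is in period 3, group 14; I is in period 5, group 17.
Electron affinity generally becomes more exothermic across a period toward the halogens and less exothermic down a group.
These span different periods and groups, so the two trends combine.
Si > Li: period and group pull opposite ways; the across-period shift dominates (134 vs 60 kJ/mol).
I > Si: period and group pull opposite ways; the across-period shift dominates (295 vs 134 kJ/mol).
For reference (kJ/mol): Li 60, Si 134, I 295.
The highest energy released when a gaseous atom gains an electron among these belongs to I.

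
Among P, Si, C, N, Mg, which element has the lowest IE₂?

IE_2 is the cost of taking one more electron from the +1 cation: P⁺ still has 4 valence electrons; Si⁺ still has 3 valence electrons; C⁺ still has 3 valence electrons; N⁺ still has 4 valence electrons; Mg⁺ still has 1 valence electron.
All are still removing valence electrons, so compare the +1 ions as you would atoms: IE_2 generally rises across a period (higher Z_eff) and falls down a group (larger shell), subject to the usual subshell exceptions.
Valence configurations: P⁺ [Ne]3s²3p², Si⁺ [Ne]3s²3p¹, C⁺ [He]2s²2p¹, N⁺ [He]2s²2p², Mg⁺ [Ne]3s¹.
The numbers (kJ/mol): P 1907, Si 1577, C 2353, N 2856, Mg 1451.
Putting it together, IE_2: Mg < Si < P < C < N.

Mg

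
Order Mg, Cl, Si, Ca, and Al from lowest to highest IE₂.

Ca < Mg < Si < Al < Cl

The second ionization energy removes an electron from the +1 ion. For each element: Mg⁺ still has 1 valence electron; Cl⁺ still has 6 valence electrons; Si⁺ still has 3 valence electrons; Ca⁺ still has 1 valence electron; Al⁺ still has 2 valence electrons.
All are still removing valence electrons, so compare the +1 ions as you would atoms: IE_2 generally rises across a period (higher Z_eff) and falls down a group (larger shell), subject to the usual subshell exceptions.
Valence configurations: Mg⁺ [Ne]3s¹, Cl⁺ [Ne]3s²3p⁴, Si⁺ [Ne]3s²3p¹, Ca⁺ [Ar]4s¹, Al⁺ [Ne]3s².
Si⁺ loses a lone 3p electron whereas Al⁺ must break into a filled 3s² pair, so IE_2(Al) > IE_2(Si) even though Si has the higher nuclear charge.
Approximate IE_2 values (kJ/mol): Mg 1451, Cl 2298, Si 1577, Ca 1145, Al 1817.
So the second ionization energies run Ca < Mg < Si < Al < Cl.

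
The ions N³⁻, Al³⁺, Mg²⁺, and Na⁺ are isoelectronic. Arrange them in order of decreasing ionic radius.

All of these have 10 electrons, so size is governed by nuclear charge alone: the more protons, the stronger the pull on the same electron cloud, and the smaller the ion.
Nuclear charges: Al³⁺ (Z=13), Mg²⁺ (Z=12), Na⁺ (Z=11), N³⁻ (Z=7).
Largest to smallest: N³⁻ > Na⁺ > Mg²⁺ > Al³⁺.

N³⁻, Na⁺, Mg²⁺, Al³⁺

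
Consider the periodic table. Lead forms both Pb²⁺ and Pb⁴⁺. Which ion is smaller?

Pb⁴⁺

Both ions have Z = 82 protons, but Pb⁴⁺ has lost more electrons, so its remaining electrons feel a larger effective nuclear charge per electron and are pulled in more tightly.
Higher positive charge → smaller ion, so Pb²⁺ > Pb⁴⁺.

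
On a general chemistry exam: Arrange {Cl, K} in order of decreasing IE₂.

Consider each +1 ion: Cl⁺ still has 6 valence electrons; K⁺ is the bare [Ar] core.
Core electrons are held far more tightly than valence electrons, so K tops the IE_2 order.
The numbers (kJ/mol): Cl 2298, K 3052.
Hence IE_2: Cl < K.

K > Cl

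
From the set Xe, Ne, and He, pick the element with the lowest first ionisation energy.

He is in period 1, group 18; Ne is in period 2, group 18; Xe is in period 5, group 18.
First ionization energy rises across a period (greater Z_eff holds electrons more tightly) and falls down a group (valence electrons are farther from the nucleus).
All are in group 18, so first ionization energy increases up the group.
The lowest first ionisation energy among these belongs to Xe.

Xe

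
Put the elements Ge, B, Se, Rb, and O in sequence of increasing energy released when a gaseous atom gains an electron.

B < Rb < Ge < O < Se

B is in period 2, group 13; O is in period 2, group 16; Ge is in period 4, group 14; Se is in period 4, group 16; Rb is in period 5, group 1.
EA tends to increase across a period and decrease down a group, though the pattern is less regular than for IE or radius.
These span different periods and groups, so the two trends combine.
Rb > B: this pair runs against the simple trend — see the exception note.
Ge > Rb: both effects reinforce here, so Ge is clearly the higher of the two.
O > Ge: both effects reinforce here, so O is clearly the higher of the two.
Se > O: this pair runs against the simple trend — see the exception note.
Note the exception: Rb has a higher electron affinity than B, contrary to the simple trend — B's ns²np¹ configuration gives only a small electron affinity — the sparsely filled np subshell binds an added electron weakly.
Note the exception: Se has a higher electron affinity than O, contrary to the simple trend — O's compact 2p subshell gives strong electron–electron repulsion on the added electron.
Approximate values (kJ/mol): B 27, O 141, Ge 119, Se 195, Rb 47.
So from lowest to highest: B < Rb < Ge < O < Se.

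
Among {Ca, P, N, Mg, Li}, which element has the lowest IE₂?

IE_2 is the cost of taking one more electron from the +1 cation: Ca⁺ still has 1 valence electron; P⁺ still has 4 valence electrons; N⁺ still has 4 valence electrons; Mg⁺ still has 1 valence electron; Li⁺ is the bare [He] core.
Core electrons are held far more tightly than valence electrons, so Li tops the IE_2 order.
Valence configurations: Ca⁺ [Ar]4s¹, P⁺ [Ne]3s²3p², N⁺ [He]2s²2p², Mg⁺ [Ne]3s¹.
Approximate IE_2 values (kJ/mol): Ca 1145, P 1907, N 2856, Mg 1451, Li 7298.
Hence IE_2: Ca < Mg < P < N < Li.

Ca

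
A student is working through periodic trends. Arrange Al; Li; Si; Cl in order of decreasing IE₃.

Consider each +2 ion: Al²⁺ still has 1 valence electron; Li²⁺ is already 1 electron into the core; Si²⁺ still has 2 valence electrons; Cl²⁺ still has 5 valence electrons.
Pulling an electron out of a noble-gas core costs far more than removing a remaining valence electron, so Li sits at the high end of IE_3.
Valence configurations: Al²⁺ [Ne]3s¹, Si²⁺ [Ne]3s², Cl²⁺ [Ne]3s²3p³.
Tabulated IE_3 (kJ/mol): Al 2745, Li 11815, Si 3232, Cl 3822.
So the third ionization energies run Al < Si < Cl < Li.

Li, Cl, Si, Al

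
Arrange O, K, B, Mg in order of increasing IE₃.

B < K < O < Mg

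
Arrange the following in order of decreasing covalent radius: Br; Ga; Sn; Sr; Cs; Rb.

Cs, Rb, Sr, Sn, Ga, Br

Ga is in period 4, group 13; Br is in period 4, group 17; Rb is in period 5, group 1; Sr is in period 5, group 2; Sn is in period 5, group 14; Cs is in period 6, group 1.
Atomic radius shrinks across a period as nuclear charge pulls the same shell inward, and grows down a group as new shells are added.
These span different periods and groups, so the two trends combine.
Ga > Br: both are in period 4; the period trend gives Ga the larger value.
Sn > Ga: the two effects oppose for this pair; the down-group effect wins (140 vs 124 pm).
Sr > Sn: both are in period 5; the period trend gives Sr the larger value.
Rb > Sr: both are in period 5; the period trend gives Rb the larger value.
Cs > Rb: they share group 1; the group trend gives Cs the larger value.
Tabulated atomic radius (pm): Ga 124, Br 114, Rb 210, Sr 185, Sn 140, Cs 232.
So from largest to smallest: Cs > Rb > Sr > Sn > Ga > Br.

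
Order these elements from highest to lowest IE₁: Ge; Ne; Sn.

Ne is in period 2, group 18; Ge is in period 4, group 14; Sn is in period 5, group 14.
IE₁ increases left→right with effective nuclear charge and decreases top→bottom as the valence shell moves farther out.
Neither a single period nor a single group — weigh both effects.
Ge > Sn: Ge sits above Sn in group 14, so the down-group effect alone puts Ge higher.
Ne > Ge: both effects reinforce here, so Ne is clearly the higher of the two.
Tabulated first ionization energy (kJ/mol): Ne 2081, Ge 762, Sn 709.
So from highest to lowest: Ne > Ge > Sn.

Ne > Ge > Sn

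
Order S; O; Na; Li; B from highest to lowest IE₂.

Consider each +1 ion: S⁺ still has 5 valence electrons; O⁺ still has 5 valence electrons; Na⁺ is the bare [Ne] core; Li⁺ is the bare [He] core; B⁺ still has 2 valence electrons.
Core electrons are held far more tightly than valence electrons, so Na and Li top the IE_2 order.
Valence configurations: S⁺ [Ne]3s²3p³, O⁺ [He]2s²2p³, B⁺ [He]2s².
The numbers (kJ/mol): S 2252, O 3388, Na 4562, Li 7298, B 2427.
Overall IE_2 order: S < B < O < Na < Li.

Li > Na > O > B > S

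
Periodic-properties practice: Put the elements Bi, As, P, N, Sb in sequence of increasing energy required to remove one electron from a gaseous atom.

N is in period 2, group 15; P is in period 3, group 15; As is in period 4, group 15; Sb is in period 5, group 15; Bi is in period 6, group 15.
Across a period the outer electron is held more tightly (higher IE₁); down a group it sits in a higher shell, more shielded, and comes off more easily.
All are in group 15, so first ionization energy increases up the group.
So from lowest to highest: Bi < Sb < As < P < N.

Bi, Sb, As, P, N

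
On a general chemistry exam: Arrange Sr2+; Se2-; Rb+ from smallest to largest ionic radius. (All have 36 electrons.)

Sr2+ < Rb+ < Se2-

All of these have 36 electrons, so size is governed by nuclear charge alone: the more protons, the stronger the pull on the same electron cloud, and the smaller the ion.
Nuclear charges: Sr2+ (Z=38), Rb+ (Z=37), Se2- (Z=34).
Smallest to largest: Sr2+ < Rb+ < Se2-.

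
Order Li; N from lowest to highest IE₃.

N, Li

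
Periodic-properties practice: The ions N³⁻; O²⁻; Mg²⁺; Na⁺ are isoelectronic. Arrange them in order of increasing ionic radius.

All of these have 10 electrons, so size is governed by nuclear charge alone: the more protons, the stronger the pull on the same electron cloud, and the smaller the ion.
Nuclear charges: Mg²⁺ (Z=12), Na⁺ (Z=11), O²⁻ (Z=8), N³⁻ (Z=7).
Smallest to largest: Mg²⁺ < Na⁺ < O²⁻ < N³⁻.

Mg²⁺, Na⁺, O²⁻, N³⁻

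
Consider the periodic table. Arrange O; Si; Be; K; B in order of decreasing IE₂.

O > K > B > Be > Si

Consider each +1 ion: O⁺ still has 5 valence electrons; Si⁺ still has 3 valence electrons; Be⁺ still has 1 valence electron; K⁺ is the bare [Ar] core; B⁺ still has 2 valence electrons.
Usually core removal costs more than valence removal, but here the competition is close: a tightly held n=2 valence electron can cost more to remove than an n=3 core electron, so the actual values have to decide it.
Valence configurations: O⁺ [He]2s²2p³, Si⁺ [Ne]3s²3p¹, Be⁺ [He]2s¹, B⁺ [He]2s².
The numbers (kJ/mol): O 3388, Si 1577, Be 1757, K 3052, B 2427.
Putting it together, IE_2: Si < Be < B < K < O.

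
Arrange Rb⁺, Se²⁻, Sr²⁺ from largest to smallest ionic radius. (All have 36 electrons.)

Se²⁻ > Rb⁺ > Sr²⁺

All of these have 36 electrons, so size is governed by nuclear charge alone: the more protons, the stronger the pull on the same electron cloud, and the smaller the ion.
Nuclear charges: Sr²⁺ (Z=38), Rb⁺ (Z=37), Se²⁻ (Z=34).
Largest to smallest: Se²⁻ > Rb⁺ > Sr²⁺.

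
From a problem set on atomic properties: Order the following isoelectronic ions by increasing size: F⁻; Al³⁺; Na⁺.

Al³⁺, Na⁺, F⁻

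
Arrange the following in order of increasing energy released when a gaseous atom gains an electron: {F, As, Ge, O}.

Atoms with high Z_eff and room in the valence shell (especially the halogens) have the most exothermic electron affinities.
Neither a single period nor a single group — weigh both effects.
Ge > As: this pair runs against the simple trend — see the exception note.
O > Ge: both effects reinforce here, so O is clearly the higher of the two.
F > O: F lies to the right of O in period 2, so the across-period effect alone puts F higher.
Note the exception: Ge has a higher electron affinity than As, contrary to the simple trend — adding an electron to As's half-filled 4p³ is unfavourable, so Ge (4p²) has the more exothermic EA.
Approximate values (kJ/mol): O 141, F 328, Ge 119, As 78.
So from lowest to highest: As < Ge < O < F.

As < Ge < O < F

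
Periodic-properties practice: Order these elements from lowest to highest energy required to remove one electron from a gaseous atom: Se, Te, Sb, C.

Sb < Te < Se < C

C is in period 2, group 14; Se is in period 4, group 16; Sb is in period 5, group 15; Te is in period 5, group 16.
IE₁ increases left→right with effective nuclear charge and decreases top→bottom as the valence shell moves farther out.
Neither a single period nor a single group — weigh both effects.
Te > Sb: Te lies to the right of Sb in period 5, so the across-period effect alone puts Te higher.
Se > Te: Se sits above Te in group 16, so the down-group effect alone puts Se higher.
C > Se: the two effects oppose for this pair; the down-group effect wins (1086 vs 941 kJ/mol).
Tabulated first ionization energy (kJ/mol): C 1086, Se 941, Sb 831, Te 869.
So from lowest to highest: Sb < Te < Se < C.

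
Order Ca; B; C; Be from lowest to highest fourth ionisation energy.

IE_4 is the cost of taking one more electron from the +3 cation: Ca³⁺ is already 1 electron into the core; B³⁺ is the bare [He] core; C³⁺ still has 1 valence electron; Be³⁺ is already 1 electron into the core.
Core electrons are held far more tightly than valence electrons, so Ca, Be and B top the IE_4 order.
Tabulated IE_4 (kJ/mol): Ca 6491, B 25026, C 6223, Be 21007.
Hence IE_4: C < Ca < Be < B.

C < Ca < Be < B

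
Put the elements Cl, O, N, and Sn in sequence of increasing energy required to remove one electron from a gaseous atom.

Sn, Cl, O, N

First ionization energy rises across a period (greater Z_eff holds electrons more tightly) and falls down a group (valence electrons are farther from the nucleus).
These span different periods and groups, so the two trends combine.
Cl > Sn: relative to Sn, both the across-period and down-group shifts push Cl's first ionization energy up.
O > Cl: the two effects oppose for this pair; the down-group effect wins (1314 vs 1251 kJ/mol).
N > O: this pair runs against the simple trend — see the exception note.
Note the exception: N has a higher first ionization energy than O, contrary to the simple trend — pairing an electron in O's 2p⁴ costs repulsion energy, so O ionizes more easily than half-filled N (2p³).
Tabulated first ionization energy (kJ/mol): N 1402, O 1314, Cl 1251, Sn 709.
So from lowest to highest: Sn < Cl < O < N.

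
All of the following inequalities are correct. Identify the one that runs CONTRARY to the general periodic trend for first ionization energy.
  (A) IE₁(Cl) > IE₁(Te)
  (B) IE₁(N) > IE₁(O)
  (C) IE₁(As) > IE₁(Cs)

(B)

The general trend: first ionization energy increases across a period and decreases down a group.
(A) Cl (period 3, group 17) vs Te (period 5, group 16): the stated order agrees with the simple trend.
(B) N (period 2, group 15) vs O (period 2, group 16): the stated order contradicts the simple trend.
(C) As (period 4, group 15) vs Cs (period 6, group 1): the stated order agrees with the simple trend.
The exception is (B): pairing an electron in O's 2p⁴ costs repulsion energy, so O ionizes more easily than half-filled N (2p³).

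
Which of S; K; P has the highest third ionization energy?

K

The third ionization energy removes an electron from the +2 ion. For each element: S²⁺ still has 4 valence electrons; K²⁺ is already 1 electron into the core; P²⁺ still has 3 valence electrons.
Core electrons are held far more tightly than valence electrons, so K tops the IE_3 order.
Valence configurations: S²⁺ [Ne]3s²3p², P²⁺ [Ne]3s²3p¹.
Tabulated IE_3 (kJ/mol): S 3357, K 4420, P 2914.
Putting it together, IE_3: P < S < K.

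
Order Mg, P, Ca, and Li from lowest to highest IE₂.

IE_2 is the cost of taking one more electron from the +1 cation: Mg⁺ still has 1 valence electron; P⁺ still has 4 valence electrons; Ca⁺ still has 1 valence electron; Li⁺ is the bare [He] core.
Pulling an electron out of a noble-gas core costs far more than removing a remaining valence electron, so Li sits at the high end of IE_2.
Valence configurations: Mg⁺ [Ne]3s¹, P⁺ [Ne]3s²3p², Ca⁺ [Ar]4s¹.
Approximate IE_2 values (kJ/mol): Mg 1451, P 1907, Ca 1145, Li 7298.
Overall IE_2 order: Ca < Mg < P < Li.

Ca < Mg < P < Li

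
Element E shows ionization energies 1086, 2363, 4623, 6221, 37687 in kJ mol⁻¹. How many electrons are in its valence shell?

Look for the largest jump between consecutive ionization energies: IE5/IE4 ≈ 6.1, far larger than any earlier ratio.
That jump marks the point where a core electron is being removed. So the atom has 4 valence electrons.

4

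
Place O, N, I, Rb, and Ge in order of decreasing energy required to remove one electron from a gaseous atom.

Across a period the outer electron is held more tightly (higher IE₁); down a group it sits in a higher shell, more shielded, and comes off more easily.
Here both period and group differ, so the two effects have to be weighed against each other.
Ge > Rb: both effects reinforce here, so Ge is clearly the higher of the two.
I > Ge: the two effects oppose for this pair; the across-period effect wins (1008 vs 762 kJ/mol).
O > I: the two effects oppose for this pair; the down-group effect wins (1314 vs 1008 kJ/mol).
N > O: this pair runs against the simple trend — see the exception note.
Note the exception: N has a higher first ionization energy than O, contrary to the simple trend — pairing an electron in O's 2p⁴ costs repulsion energy, so O ionizes more easily than half-filled N (2p³).
For reference (kJ/mol): N 1402, O 1314, Ge 762, Rb 403, I 1008.
So from highest to lowest: N > O > I > Ge > Rb.

N > O > I > Ge > Rb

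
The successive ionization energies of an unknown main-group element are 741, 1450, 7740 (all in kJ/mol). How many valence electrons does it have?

2

Look for the largest jump between consecutive ionization energies: IE3/IE2 ≈ 5.3, far larger than any earlier ratio.
That jump marks the point where a core electron is being removed. So the atom has 2 valence electrons.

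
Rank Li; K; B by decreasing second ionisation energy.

Li > K > B

The second ionization energy removes an electron from the +1 ion. For each element: Li⁺ is the bare [He] core; K⁺ is the bare [Ar] core; B⁺ still has 2 valence electrons.
Breaking into a closed-shell core is much more expensive than removing a leftover valence electron — K and Li have the largest IE_2 here.
Tabulated IE_2 (kJ/mol): Li 7298, K 3052, B 2427.
Overall IE_2 order: B < K < Li.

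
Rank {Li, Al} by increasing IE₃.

IE_3 is the cost of taking one more electron from the +2 cation: Li²⁺ is already 1 electron into the core; Al²⁺ still has 1 valence electron.
Breaking into a closed-shell core is much more expensive than removing a leftover valence electron — Li has the largest IE_3 here.
Tabulated IE_3 (kJ/mol): Li 11815, Al 2745.
Overall IE_3 order: Al < Li.

Al < Li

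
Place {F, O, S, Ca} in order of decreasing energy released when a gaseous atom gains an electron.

O is in period 2, group 16; F is in period 2, group 17; S is in period 3, group 16; Ca is in period 4, group 2.
Adding an electron releases more energy for atoms nearer the top right (short of the noble gases).
These span different periods and groups, so the two trends combine.
O > Ca: relative to Ca, both the across-period and down-group shifts push O's electron affinity up.
S > O: this pair runs against the simple trend — see the exception note.
F > S: both effects reinforce here, so F is clearly the higher of the two.
Note the exception: S has a higher electron affinity than O, contrary to the simple trend — the compact 2p subshell of O repels the added electron more than S's larger 3p does.
Tabulated electron affinity (kJ/mol): O 141, F 328, S 200, Ca 2.
So from highest to lowest: F > S > O > Ca.

F, S, O, Ca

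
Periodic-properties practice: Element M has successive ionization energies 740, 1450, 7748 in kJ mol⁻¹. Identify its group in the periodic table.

Look for the largest jump between consecutive ionization energies: IE3/IE2 ≈ 5.3, far larger than any earlier ratio.
That jump marks the point where a core electron is being removed. So the atom has 2 valence electrons.
A main-group element with 2 valence electrons is in group 2.

Group 2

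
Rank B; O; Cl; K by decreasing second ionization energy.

O > K > B > Cl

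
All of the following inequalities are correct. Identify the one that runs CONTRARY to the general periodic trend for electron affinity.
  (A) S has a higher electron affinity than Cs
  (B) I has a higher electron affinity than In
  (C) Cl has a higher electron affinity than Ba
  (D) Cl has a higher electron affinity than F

(D)

The general trend: electron affinity increases across a period and decreases down a group.
(A) S (period 3, group 16) vs Cs (period 6, group 1): the stated order agrees with the simple trend.
(B) I (period 5, group 17) vs In (period 5, group 13): the stated order agrees with the simple trend.
(C) Cl (period 3, group 17) vs Ba (period 6, group 2): the stated order agrees with the simple trend.
(D) Cl (period 3, group 17) vs F (period 2, group 17): the stated order contradicts the simple trend.
The exception is (D): F's small 2p subshell makes the incoming electron feel strong e⁻–e⁻ repulsion, so Cl actually releases more energy on gaining an electron.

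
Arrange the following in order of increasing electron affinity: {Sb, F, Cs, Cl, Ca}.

Ca, Cs, Sb, F, Cl

F is in period 2, group 17; Cl is in period 3, group 17; Ca is in period 4, group 2; Sb is in period 5, group 15; Cs is in period 6, group 1.
EA tends to increase across a period and decrease down a group, though the pattern is less regular than for IE or radius.
Neither a single period nor a single group — weigh both effects.
Cs > Ca: this pair runs against the simple trend — see the exception note.
Sb > Cs: both effects reinforce here, so Sb is clearly the higher of the two.
F > Sb: both effects reinforce here, so F is clearly the higher of the two.
Cl > F: this pair runs against the simple trend — see the exception note.
Note the exception: Cs has a higher electron affinity than Ca, contrary to the simple trend — adding an electron to Ca (ns²) has to open a new, higher-energy np subshell, which is unfavourable.
Note the exception: Cl has a higher electron affinity than F, contrary to the simple trend — F's small 2p subshell makes the incoming electron feel strong e⁻–e⁻ repulsion, so Cl actually releases more energy on gaining an electron.
Tabulated electron affinity (kJ/mol): F 328, Cl 349, Ca 2, Sb 103, Cs 46.
So from lowest to highest: Ca < Cs < Sb < F < Cl.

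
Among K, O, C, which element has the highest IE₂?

O

IE_2 is the cost of taking one more electron from the +1 cation: K⁺ is the bare [Ar] core; O⁺ still has 5 valence electrons; C⁺ still has 3 valence electrons.
Usually core removal costs more than valence removal, but here the competition is close: a tightly held n=2 valence electron can cost more to remove than an n=3 core electron, so the actual values have to decide it.
Valence configurations: O⁺ [He]2s²2p³, C⁺ [He]2s²2p¹.
Tabulated IE_2 (kJ/mol): K 3052, O 3388, C 2353.
So the second ionization energies run C < K < O.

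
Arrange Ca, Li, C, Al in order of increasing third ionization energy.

Consider each +2 ion: Ca²⁺ is the bare [Ar] core; Li²⁺ is already 1 electron into the core; C²⁺ still has 2 valence electrons; Al²⁺ still has 1 valence electron.
Breaking into a closed-shell core is much more expensive than removing a leftover valence electron — Ca and Li have the largest IE_3 here.
Valence configurations: C²⁺ [He]2s², Al²⁺ [Ne]3s¹.
The numbers (kJ/mol): Ca 4912, Li 11815, C 4620, Al 2745.
Putting it together, IE_3: Al < C < Ca < Li.

Al, C, Ca, Li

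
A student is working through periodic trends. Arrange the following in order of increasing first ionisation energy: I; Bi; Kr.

Bi < I < Kr

First ionization energy rises across a period (greater Z_eff holds electrons more tightly) and falls down a group (valence electrons are farther from the nucleus).
Here both period and group differ, so the two effects have to be weighed against each other.
I > Bi: both effects reinforce here, so I is clearly the higher of the two.
Kr > I: relative to I, both the across-period and down-group shifts push Kr's first ionization energy up.
Tabulated first ionization energy (kJ/mol): Kr 1351, I 1008, Bi 703.
So from lowest to highest: Bi < I < Kr.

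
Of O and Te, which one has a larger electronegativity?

O is in period 2, group 16; Te is in period 5, group 16.
Electronegativity increases across a period and decreases down a group, tracking effective nuclear charge and atomic size.
All are in group 16, so electronegativity increases up the group.
So O has the larger electronegativity (O > Te).

O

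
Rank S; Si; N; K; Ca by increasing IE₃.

Si, S, K, N, Ca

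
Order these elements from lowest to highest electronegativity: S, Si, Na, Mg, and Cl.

Na is in period 3, group 1; Mg is in period 3, group 2; Si is in period 3, group 14; S is in period 3, group 16; Cl is in period 3, group 17.
Electronegativity increases across a period and decreases down a group, tracking effective nuclear charge and atomic size.
All lie in period 3, so electronegativity increases left to right.
So from lowest to highest: Na < Mg < Si < S < Cl.

Na < Mg < Si < S < Cl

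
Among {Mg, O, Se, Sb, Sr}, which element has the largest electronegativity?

O is in period 2, group 16; Mg is in period 3, group 2; Se is in period 4, group 16; Sr is in period 5, group 2; Sb is in period 5, group 15.
EN rises left→right (higher Z_eff, smaller atoms) and falls top→bottom (larger, more shielded atoms).
Here both period and group differ, so the two effects have to be weighed against each other.
Mg > Sr: they share group 2; the group trend gives Mg the larger value.
Sb > Mg: period and group pull opposite ways; the across-period shift dominates (2.05 vs 1.31).
Se > Sb: relative to Sb, both the across-period and down-group shifts push Se's electronegativity up.
O > Se: O sits above Se in group 16, so the down-group effect alone puts O higher.
For reference (Pauling): O 3.44, Mg 1.31, Se 2.55, Sr 0.95, Sb 2.05.
The largest electronegativity among these belongs to O.

O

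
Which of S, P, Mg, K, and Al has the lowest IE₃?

The third ionization energy removes an electron from the +2 ion. For each element: S²⁺ still has 4 valence electrons; P²⁺ still has 3 valence electrons; Mg²⁺ is the bare [Ne] core; K²⁺ is already 1 electron into the core; Al²⁺ still has 1 valence electron.
Pulling an electron out of a noble-gas core costs far more than removing a remaining valence electron, so K and Mg sit at the high end of IE_3.
Valence configurations: S²⁺ [Ne]3s²3p², P²⁺ [Ne]3s²3p¹, Al²⁺ [Ne]3s¹.
The numbers (kJ/mol): S 3357, P 2914, Mg 7733, K 4420, Al 2745.
Putting it together, IE_3: Al < P < S < K < Mg.

Al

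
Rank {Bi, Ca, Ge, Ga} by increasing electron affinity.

EA tends to increase across a period and decrease down a group, though the pattern is less regular than for IE or radius.
Neither a single period nor a single group — weigh both effects.
Ga > Ca: Ga lies to the right of Ca in period 4, so the across-period effect alone puts Ga higher.
Bi > Ga: the two effects oppose for this pair; the across-period effect wins (91 vs 29 kJ/mol).
Ge > Bi: the two effects oppose for this pair; the down-group effect wins (119 vs 91 kJ/mol).
For reference (kJ/mol): Ca 2, Ga 29, Ge 119, Bi 91.
So from lowest to highest: Ca < Ga < Bi < Ge.

Ca, Ga, Bi, Ge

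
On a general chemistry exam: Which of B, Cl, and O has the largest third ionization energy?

After 2 electrons have been removed, what remains? B²⁺ still has 1 valence electron; Cl²⁺ still has 5 valence electrons; O²⁺ still has 4 valence electrons.
All are still removing valence electrons, so compare the +2 ions as you would atoms: IE_3 generally rises across a period (higher Z_eff) and falls down a group (larger shell), subject to the usual subshell exceptions.
Valence configurations: B²⁺ [He]2s¹, Cl²⁺ [Ne]3s²3p³, O²⁺ [He]2s²2p².
The numbers (kJ/mol): B 3660, Cl 3822, O 5300.
Putting it together, IE_3: B < Cl < O.

O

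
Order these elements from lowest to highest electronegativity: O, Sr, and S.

Sr < S < O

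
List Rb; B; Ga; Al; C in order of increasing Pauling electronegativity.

EN rises left→right (higher Z_eff, smaller atoms) and falls top→bottom (larger, more shielded atoms).
These span different periods and groups, so the two trends combine.
Al > Rb: relative to Rb, both the across-period and down-group shifts push Al's electronegativity up.
Ga > Al: this pair runs against the simple trend — see the exception note.
B > Ga: B sits above Ga in group 13, so the down-group effect alone puts B higher.
C > B: both are in period 2; the period trend gives C the larger value.
Note the exception: Ga has a higher electronegativity than Al, contrary to the simple trend — poor shielding by filled d (and f) subshells raises the heavier element's effective nuclear charge more than the simple down-group trend predicts.
Approximate values (Pauling): B 2.04, C 2.55, Al 1.61, Ga 1.81, Rb 0.82.
So from lowest to highest: Rb < Al < Ga < B < C.

Rb < Al < Ga < B < C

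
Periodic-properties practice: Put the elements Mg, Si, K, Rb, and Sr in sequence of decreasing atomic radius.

Mg is in period 3, group 2; Si is in period 3, group 14; K is in period 4, group 1; Rb is in period 5, group 1; Sr is in period 5, group 2.
Across a period the added protons contract the valence shell; down a group each new principal shell makes the atom larger.
Here both period and group differ, so the two effects have to be weighed against each other.
Mg > Si: both are in period 3; the period trend gives Mg the larger value.
Sr > Mg: Sr sits below Mg in group 2, so the down-group effect alone puts Sr larger.
K > Sr: the two effects oppose for this pair; the across-period effect wins (196 vs 185 pm).
Rb > K: they share group 1; the group trend gives Rb the larger value.
Approximate values (pm): Mg 139, Si 116, K 196, Rb 210, Sr 185.
So from largest to smallest: Rb > K > Sr > Mg > Si.

Rb > K > Sr > Mg > Si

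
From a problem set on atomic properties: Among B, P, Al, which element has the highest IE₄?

B

IE_4 is the cost of taking one more electron from the +3 cation: B³⁺ is the bare [He] core; P³⁺ still has 2 valence electrons; Al³⁺ is the bare [Ne] core.
Pulling an electron out of a noble-gas core costs far more than removing a remaining valence electron, so Al and B sit at the high end of IE_4.
Approximate IE_4 values (kJ/mol): B 25026, P 4964, Al 11577.
Overall IE_4 order: P < Al < B.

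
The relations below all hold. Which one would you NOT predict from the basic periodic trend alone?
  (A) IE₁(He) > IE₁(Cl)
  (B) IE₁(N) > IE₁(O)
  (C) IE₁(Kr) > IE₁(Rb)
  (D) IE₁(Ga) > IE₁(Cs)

(B)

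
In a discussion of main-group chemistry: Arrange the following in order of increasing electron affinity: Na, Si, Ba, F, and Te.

Ba, Na, Si, Te, F

F is in period 2, group 17; Na is in period 3, group 1; Si is in period 3, group 14; Te is in period 5, group 16; Ba is in period 6, group 2.
Atoms with high Z_eff and room in the valence shell (especially the halogens) have the most exothermic electron affinities.
Neither a single period nor a single group — weigh both effects.
Na > Ba: period and group pull opposite ways; the down-group shift dominates (53 vs 14 kJ/mol).
Si > Na: both are in period 3; the period trend gives Si the larger value.
Te > Si: period and group pull opposite ways; the across-period shift dominates (190 vs 134 kJ/mol).
F > Te: relative to Te, both the across-period and down-group shifts push F's electron affinity up.
For reference (kJ/mol): F 328, Na 53, Si 134, Te 190, Ba 14.
So from lowest to highest: Ba < Na < Si < Te < F.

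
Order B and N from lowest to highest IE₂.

B < N

After 1 electron has been removed, what remains? B⁺ still has 2 valence electrons; N⁺ still has 4 valence electrons.
All are still removing valence electrons, so compare the +1 ions as you would atoms: IE_2 generally rises across a period (higher Z_eff) and falls down a group (larger shell), subject to the usual subshell exceptions.
Valence configurations: B⁺ [He]2s², N⁺ [He]2s²2p².
Tabulated IE_2 (kJ/mol): B 2427, N 2856.
Overall IE_2 order: B < N.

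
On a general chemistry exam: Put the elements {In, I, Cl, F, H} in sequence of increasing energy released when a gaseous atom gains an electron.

H is in period 1, group 1; F is in period 2, group 17; Cl is in period 3, group 17; In is in period 5, group 13; I is in period 5, group 17.
Atoms with high Z_eff and room in the valence shell (especially the halogens) have the most exothermic electron affinities.
Neither a single period nor a single group — weigh both effects.
H > In: the two effects oppose for this pair; the down-group effect wins (73 vs 29 kJ/mol).
I > H: the two effects oppose for this pair; the across-period effect wins (295 vs 73 kJ/mol).
F > I: F sits above I in group 17, so the down-group effect alone puts F higher.
Cl > F: this pair runs against the simple trend — see the exception note.
Note the exception: Cl has a higher electron affinity than F, contrary to the simple trend — F's small 2p subshell makes the incoming electron feel strong e⁻–e⁻ repulsion, so Cl actually releases more energy on gaining an electron.
Approximate values (kJ/mol): H 73, F 328, Cl 349, In 29, I 295.
So from lowest to highest: In < H < I < F < Cl.

In < H < I < F < Cl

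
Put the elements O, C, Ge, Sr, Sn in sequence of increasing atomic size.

C is in period 2, group 14; O is in period 2, group 16; Ge is in period 4, group 14; Sr is in period 5, group 2; Sn is in period 5, group 14.
Moving right in a period, electrons are added to the same shell under a stronger nuclear pull, so atoms get smaller; moving down, a new shell is opened and atoms get larger.
Here both period and group differ, so the two effects have to be weighed against each other.
C > O: both are in period 2; the period trend gives C the larger value.
Ge > C: Ge sits below C in group 14, so the down-group effect alone puts Ge larger.
Sn > Ge: Sn sits below Ge in group 14, so the down-group effect alone puts Sn larger.
Sr > Sn: Sr lies to the left of Sn in period 5, so the across-period effect alone puts Sr larger.
For reference (pm): C 75, O 63, Ge 121, Sr 185, Sn 140.
So from smallest to largest: O < C < Ge < Sn < Sr.

O, C, Ge, Sn, Sr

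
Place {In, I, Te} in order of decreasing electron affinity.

In is in period 5, group 13; Te is in period 5, group 16; I is in period 5, group 17.
Adding an electron releases more energy for atoms nearer the top right (short of the noble gases).
All lie in period 5, so electron affinity increases left to right.
So from highest to lowest: I > Te > In.

I, Te, In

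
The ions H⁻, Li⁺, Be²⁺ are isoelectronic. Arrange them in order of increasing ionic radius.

Be²⁺ < Li⁺ < H⁻

All of these have 2 electrons, so size is governed by nuclear charge alone: the more protons, the stronger the pull on the same electron cloud, and the smaller the ion.
Nuclear charges: Be²⁺ (Z=4), Li⁺ (Z=3), H⁻ (Z=1).
Smallest to largest: Be²⁺ < Li⁺ < H⁻.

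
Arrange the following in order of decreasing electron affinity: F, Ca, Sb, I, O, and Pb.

Atoms with high Z_eff and room in the valence shell (especially the halogens) have the most exothermic electron affinities.
These span different periods and groups, so the two trends combine.
Pb > Ca: the two effects oppose for this pair; the across-period effect wins (35 vs 2 kJ/mol).
Sb > Pb: relative to Pb, both the across-period and down-group shifts push Sb's electron affinity up.
O > Sb: both effects reinforce here, so O is clearly the higher of the two.
I > O: the two effects oppose for this pair; the across-period effect wins (295 vs 141 kJ/mol).
F > I: F sits above I in group 17, so the down-group effect alone puts F higher.
Tabulated electron affinity (kJ/mol): O 141, F 328, Ca 2, Sb 103, I 295, Pb 35.
So from highest to lowest: F > I > O > Sb > Pb > Ca.

F > I > O > Sb > Pb > Ca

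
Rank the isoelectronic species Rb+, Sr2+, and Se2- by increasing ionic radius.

Sr2+ < Rb+ < Se2-

All of these have 36 electrons, so size is governed by nuclear charge alone: the more protons, the stronger the pull on the same electron cloud, and the smaller the ion.
Nuclear charges: Sr2+ (Z=38), Rb+ (Z=37), Se2- (Z=34).
Smallest to largest: Sr2+ < Rb+ < Se2-.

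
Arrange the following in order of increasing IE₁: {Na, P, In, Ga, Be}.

Na < In < Ga < Be < P

Across a period the outer electron is held more tightly (higher IE₁); down a group it sits in a higher shell, more shielded, and comes off more easily.
These span different periods and groups, so the two trends combine.
In > Na: the two effects oppose for this pair; the across-period effect wins (558 vs 496 kJ/mol).
Ga > In: Ga sits above In in group 13, so the down-group effect alone puts Ga higher.
Be > Ga: period and group pull opposite ways; the down-group shift dominates (900 vs 579 kJ/mol).
P > Be: the two effects oppose for this pair; the across-period effect wins (1012 vs 900 kJ/mol).
For reference (kJ/mol): Be 900, Na 496, P 1012, Ga 579, In 558.
So from lowest to highest: Na < In < Ga < Be < P.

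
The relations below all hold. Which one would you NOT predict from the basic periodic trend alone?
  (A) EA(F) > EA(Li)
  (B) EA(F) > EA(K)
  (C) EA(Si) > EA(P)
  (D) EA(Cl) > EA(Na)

(C)

The general trend: electron affinity increases across a period and decreases down a group.
(A) F (period 2, group 17) vs Li (period 2, group 1): the stated order agrees with the simple trend.
(B) F (period 2, group 17) vs K (period 4, group 1): the stated order agrees with the simple trend.
(C) Si (period 3, group 14) vs P (period 3, group 15): the stated order contradicts the simple trend.
(D) Cl (period 3, group 17) vs Na (period 3, group 1): the stated order agrees with the simple trend.
The exception is (C): adding an electron to P's half-filled 3p³ is unfavourable, so Si (3p²) has the more exothermic EA.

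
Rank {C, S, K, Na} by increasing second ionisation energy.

S < C < K < Na

The second ionization energy removes an electron from the +1 ion. For each element: C⁺ still has 3 valence electrons; S⁺ still has 5 valence electrons; K⁺ is the bare [Ar] core; Na⁺ is the bare [Ne] core.
Breaking into a closed-shell core is much more expensive than removing a leftover valence electron — K and Na have the largest IE_2 here.
Valence configurations: C⁺ [He]2s²2p¹, S⁺ [Ne]3s²3p³.
Approximate IE_2 values (kJ/mol): C 2353, S 2252, K 3052, Na 4562.
So the second ionization energies run S < C < K < Na.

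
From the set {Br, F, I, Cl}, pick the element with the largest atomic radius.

I

F is in period 2, group 17; Cl is in period 3, group 17; Br is in period 4, group 17; I is in period 5, group 17.
Radius decreases left→right (rising Z_eff, same n) and increases top→bottom (higher n).
All are in group 17, so atomic radius increases down the group.
The largest atomic radius among these belongs to I.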